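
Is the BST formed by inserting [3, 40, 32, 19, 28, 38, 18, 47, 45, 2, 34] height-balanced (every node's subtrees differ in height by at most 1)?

Tree (level-order array): [3, 2, 40, None, None, 32, 47, 19, 38, 45, None, 18, 28, 34]
Definition: a tree is height-balanced if, at every node, |h(left) - h(right)| <= 1 (empty subtree has height -1).
Bottom-up per-node check:
  node 2: h_left=-1, h_right=-1, diff=0 [OK], height=0
  node 18: h_left=-1, h_right=-1, diff=0 [OK], height=0
  node 28: h_left=-1, h_right=-1, diff=0 [OK], height=0
  node 19: h_left=0, h_right=0, diff=0 [OK], height=1
  node 34: h_left=-1, h_right=-1, diff=0 [OK], height=0
  node 38: h_left=0, h_right=-1, diff=1 [OK], height=1
  node 32: h_left=1, h_right=1, diff=0 [OK], height=2
  node 45: h_left=-1, h_right=-1, diff=0 [OK], height=0
  node 47: h_left=0, h_right=-1, diff=1 [OK], height=1
  node 40: h_left=2, h_right=1, diff=1 [OK], height=3
  node 3: h_left=0, h_right=3, diff=3 [FAIL (|0-3|=3 > 1)], height=4
Node 3 violates the condition: |0 - 3| = 3 > 1.
Result: Not balanced


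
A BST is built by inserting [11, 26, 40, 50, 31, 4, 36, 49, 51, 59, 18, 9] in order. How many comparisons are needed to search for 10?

Search path for 10: 11 -> 4 -> 9
Found: False
Comparisons: 3


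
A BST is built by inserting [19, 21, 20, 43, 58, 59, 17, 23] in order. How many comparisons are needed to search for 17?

Search path for 17: 19 -> 17
Found: True
Comparisons: 2


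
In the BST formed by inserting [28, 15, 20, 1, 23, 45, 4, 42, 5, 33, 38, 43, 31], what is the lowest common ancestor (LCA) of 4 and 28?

Tree insertion order: [28, 15, 20, 1, 23, 45, 4, 42, 5, 33, 38, 43, 31]
Tree (level-order array): [28, 15, 45, 1, 20, 42, None, None, 4, None, 23, 33, 43, None, 5, None, None, 31, 38]
In a BST, the LCA of p=4, q=28 is the first node v on the
root-to-leaf path with p <= v <= q (go left if both < v, right if both > v).
Walk from root:
  at 28: 4 <= 28 <= 28, this is the LCA
LCA = 28


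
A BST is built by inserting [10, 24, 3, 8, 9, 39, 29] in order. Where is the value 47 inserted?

Starting tree (level order): [10, 3, 24, None, 8, None, 39, None, 9, 29]
Insertion path: 10 -> 24 -> 39
Result: insert 47 as right child of 39
Final tree (level order): [10, 3, 24, None, 8, None, 39, None, 9, 29, 47]


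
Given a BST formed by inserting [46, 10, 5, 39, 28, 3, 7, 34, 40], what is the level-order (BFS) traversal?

Tree insertion order: [46, 10, 5, 39, 28, 3, 7, 34, 40]
Tree (level-order array): [46, 10, None, 5, 39, 3, 7, 28, 40, None, None, None, None, None, 34]
BFS from the root, enqueuing left then right child of each popped node:
  queue [46] -> pop 46, enqueue [10], visited so far: [46]
  queue [10] -> pop 10, enqueue [5, 39], visited so far: [46, 10]
  queue [5, 39] -> pop 5, enqueue [3, 7], visited so far: [46, 10, 5]
  queue [39, 3, 7] -> pop 39, enqueue [28, 40], visited so far: [46, 10, 5, 39]
  queue [3, 7, 28, 40] -> pop 3, enqueue [none], visited so far: [46, 10, 5, 39, 3]
  queue [7, 28, 40] -> pop 7, enqueue [none], visited so far: [46, 10, 5, 39, 3, 7]
  queue [28, 40] -> pop 28, enqueue [34], visited so far: [46, 10, 5, 39, 3, 7, 28]
  queue [40, 34] -> pop 40, enqueue [none], visited so far: [46, 10, 5, 39, 3, 7, 28, 40]
  queue [34] -> pop 34, enqueue [none], visited so far: [46, 10, 5, 39, 3, 7, 28, 40, 34]
Result: [46, 10, 5, 39, 3, 7, 28, 40, 34]


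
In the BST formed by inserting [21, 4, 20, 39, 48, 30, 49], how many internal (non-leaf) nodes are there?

Tree built from: [21, 4, 20, 39, 48, 30, 49]
Tree (level-order array): [21, 4, 39, None, 20, 30, 48, None, None, None, None, None, 49]
Rule: An internal node has at least one child.
Per-node child counts:
  node 21: 2 child(ren)
  node 4: 1 child(ren)
  node 20: 0 child(ren)
  node 39: 2 child(ren)
  node 30: 0 child(ren)
  node 48: 1 child(ren)
  node 49: 0 child(ren)
Matching nodes: [21, 4, 39, 48]
Count of internal (non-leaf) nodes: 4


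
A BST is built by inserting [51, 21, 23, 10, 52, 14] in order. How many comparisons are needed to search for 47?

Search path for 47: 51 -> 21 -> 23
Found: False
Comparisons: 3


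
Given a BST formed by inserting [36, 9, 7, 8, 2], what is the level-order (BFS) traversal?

Tree insertion order: [36, 9, 7, 8, 2]
Tree (level-order array): [36, 9, None, 7, None, 2, 8]
BFS from the root, enqueuing left then right child of each popped node:
  queue [36] -> pop 36, enqueue [9], visited so far: [36]
  queue [9] -> pop 9, enqueue [7], visited so far: [36, 9]
  queue [7] -> pop 7, enqueue [2, 8], visited so far: [36, 9, 7]
  queue [2, 8] -> pop 2, enqueue [none], visited so far: [36, 9, 7, 2]
  queue [8] -> pop 8, enqueue [none], visited so far: [36, 9, 7, 2, 8]
Result: [36, 9, 7, 2, 8]


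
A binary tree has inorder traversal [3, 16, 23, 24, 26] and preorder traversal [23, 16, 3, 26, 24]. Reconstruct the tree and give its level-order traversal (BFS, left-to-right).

Inorder:  [3, 16, 23, 24, 26]
Preorder: [23, 16, 3, 26, 24]
Algorithm: preorder visits root first, so consume preorder in order;
for each root, split the current inorder slice at that value into
left-subtree inorder and right-subtree inorder, then recurse.
Recursive splits:
  root=23; inorder splits into left=[3, 16], right=[24, 26]
  root=16; inorder splits into left=[3], right=[]
  root=3; inorder splits into left=[], right=[]
  root=26; inorder splits into left=[24], right=[]
  root=24; inorder splits into left=[], right=[]
Reconstructed level-order: [23, 16, 26, 3, 24]


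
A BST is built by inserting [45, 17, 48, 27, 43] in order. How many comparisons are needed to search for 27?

Search path for 27: 45 -> 17 -> 27
Found: True
Comparisons: 3


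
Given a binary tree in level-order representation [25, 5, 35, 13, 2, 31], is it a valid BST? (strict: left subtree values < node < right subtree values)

Level-order array: [25, 5, 35, 13, 2, 31]
Validate using subtree bounds (lo, hi): at each node, require lo < value < hi,
then recurse left with hi=value and right with lo=value.
Preorder trace (stopping at first violation):
  at node 25 with bounds (-inf, +inf): OK
  at node 5 with bounds (-inf, 25): OK
  at node 13 with bounds (-inf, 5): VIOLATION
Node 13 violates its bound: not (-inf < 13 < 5).
Result: Not a valid BST


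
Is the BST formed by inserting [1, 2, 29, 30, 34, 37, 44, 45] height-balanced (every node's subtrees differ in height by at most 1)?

Tree (level-order array): [1, None, 2, None, 29, None, 30, None, 34, None, 37, None, 44, None, 45]
Definition: a tree is height-balanced if, at every node, |h(left) - h(right)| <= 1 (empty subtree has height -1).
Bottom-up per-node check:
  node 45: h_left=-1, h_right=-1, diff=0 [OK], height=0
  node 44: h_left=-1, h_right=0, diff=1 [OK], height=1
  node 37: h_left=-1, h_right=1, diff=2 [FAIL (|-1-1|=2 > 1)], height=2
  node 34: h_left=-1, h_right=2, diff=3 [FAIL (|-1-2|=3 > 1)], height=3
  node 30: h_left=-1, h_right=3, diff=4 [FAIL (|-1-3|=4 > 1)], height=4
  node 29: h_left=-1, h_right=4, diff=5 [FAIL (|-1-4|=5 > 1)], height=5
  node 2: h_left=-1, h_right=5, diff=6 [FAIL (|-1-5|=6 > 1)], height=6
  node 1: h_left=-1, h_right=6, diff=7 [FAIL (|-1-6|=7 > 1)], height=7
Node 37 violates the condition: |-1 - 1| = 2 > 1.
Result: Not balanced


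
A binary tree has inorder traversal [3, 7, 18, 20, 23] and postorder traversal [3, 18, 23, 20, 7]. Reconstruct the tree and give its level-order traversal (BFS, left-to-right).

Inorder:   [3, 7, 18, 20, 23]
Postorder: [3, 18, 23, 20, 7]
Algorithm: postorder visits root last, so walk postorder right-to-left;
each value is the root of the current inorder slice — split it at that
value, recurse on the right subtree first, then the left.
Recursive splits:
  root=7; inorder splits into left=[3], right=[18, 20, 23]
  root=20; inorder splits into left=[18], right=[23]
  root=23; inorder splits into left=[], right=[]
  root=18; inorder splits into left=[], right=[]
  root=3; inorder splits into left=[], right=[]
Reconstructed level-order: [7, 3, 20, 18, 23]


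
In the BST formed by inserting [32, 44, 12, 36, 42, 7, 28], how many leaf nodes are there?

Tree built from: [32, 44, 12, 36, 42, 7, 28]
Tree (level-order array): [32, 12, 44, 7, 28, 36, None, None, None, None, None, None, 42]
Rule: A leaf has 0 children.
Per-node child counts:
  node 32: 2 child(ren)
  node 12: 2 child(ren)
  node 7: 0 child(ren)
  node 28: 0 child(ren)
  node 44: 1 child(ren)
  node 36: 1 child(ren)
  node 42: 0 child(ren)
Matching nodes: [7, 28, 42]
Count of leaf nodes: 3


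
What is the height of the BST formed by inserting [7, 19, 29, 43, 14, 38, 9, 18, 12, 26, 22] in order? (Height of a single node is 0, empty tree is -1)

Insertion order: [7, 19, 29, 43, 14, 38, 9, 18, 12, 26, 22]
Tree (level-order array): [7, None, 19, 14, 29, 9, 18, 26, 43, None, 12, None, None, 22, None, 38]
Compute height bottom-up (empty subtree = -1):
  height(12) = 1 + max(-1, -1) = 0
  height(9) = 1 + max(-1, 0) = 1
  height(18) = 1 + max(-1, -1) = 0
  height(14) = 1 + max(1, 0) = 2
  height(22) = 1 + max(-1, -1) = 0
  height(26) = 1 + max(0, -1) = 1
  height(38) = 1 + max(-1, -1) = 0
  height(43) = 1 + max(0, -1) = 1
  height(29) = 1 + max(1, 1) = 2
  height(19) = 1 + max(2, 2) = 3
  height(7) = 1 + max(-1, 3) = 4
Height = 4


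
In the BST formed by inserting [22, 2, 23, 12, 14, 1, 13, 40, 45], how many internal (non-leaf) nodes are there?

Tree built from: [22, 2, 23, 12, 14, 1, 13, 40, 45]
Tree (level-order array): [22, 2, 23, 1, 12, None, 40, None, None, None, 14, None, 45, 13]
Rule: An internal node has at least one child.
Per-node child counts:
  node 22: 2 child(ren)
  node 2: 2 child(ren)
  node 1: 0 child(ren)
  node 12: 1 child(ren)
  node 14: 1 child(ren)
  node 13: 0 child(ren)
  node 23: 1 child(ren)
  node 40: 1 child(ren)
  node 45: 0 child(ren)
Matching nodes: [22, 2, 12, 14, 23, 40]
Count of internal (non-leaf) nodes: 6


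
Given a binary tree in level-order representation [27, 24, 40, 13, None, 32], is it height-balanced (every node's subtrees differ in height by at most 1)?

Tree (level-order array): [27, 24, 40, 13, None, 32]
Definition: a tree is height-balanced if, at every node, |h(left) - h(right)| <= 1 (empty subtree has height -1).
Bottom-up per-node check:
  node 13: h_left=-1, h_right=-1, diff=0 [OK], height=0
  node 24: h_left=0, h_right=-1, diff=1 [OK], height=1
  node 32: h_left=-1, h_right=-1, diff=0 [OK], height=0
  node 40: h_left=0, h_right=-1, diff=1 [OK], height=1
  node 27: h_left=1, h_right=1, diff=0 [OK], height=2
All nodes satisfy the balance condition.
Result: Balanced


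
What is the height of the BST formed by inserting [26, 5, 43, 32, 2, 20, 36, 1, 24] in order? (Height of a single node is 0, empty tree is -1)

Insertion order: [26, 5, 43, 32, 2, 20, 36, 1, 24]
Tree (level-order array): [26, 5, 43, 2, 20, 32, None, 1, None, None, 24, None, 36]
Compute height bottom-up (empty subtree = -1):
  height(1) = 1 + max(-1, -1) = 0
  height(2) = 1 + max(0, -1) = 1
  height(24) = 1 + max(-1, -1) = 0
  height(20) = 1 + max(-1, 0) = 1
  height(5) = 1 + max(1, 1) = 2
  height(36) = 1 + max(-1, -1) = 0
  height(32) = 1 + max(-1, 0) = 1
  height(43) = 1 + max(1, -1) = 2
  height(26) = 1 + max(2, 2) = 3
Height = 3


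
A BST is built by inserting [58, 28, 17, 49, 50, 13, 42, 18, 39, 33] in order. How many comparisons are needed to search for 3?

Search path for 3: 58 -> 28 -> 17 -> 13
Found: False
Comparisons: 4


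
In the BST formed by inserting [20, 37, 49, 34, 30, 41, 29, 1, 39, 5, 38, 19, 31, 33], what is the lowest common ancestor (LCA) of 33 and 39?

Tree insertion order: [20, 37, 49, 34, 30, 41, 29, 1, 39, 5, 38, 19, 31, 33]
Tree (level-order array): [20, 1, 37, None, 5, 34, 49, None, 19, 30, None, 41, None, None, None, 29, 31, 39, None, None, None, None, 33, 38]
In a BST, the LCA of p=33, q=39 is the first node v on the
root-to-leaf path with p <= v <= q (go left if both < v, right if both > v).
Walk from root:
  at 20: both 33 and 39 > 20, go right
  at 37: 33 <= 37 <= 39, this is the LCA
LCA = 37


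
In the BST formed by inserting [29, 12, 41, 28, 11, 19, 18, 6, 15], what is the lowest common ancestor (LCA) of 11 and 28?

Tree insertion order: [29, 12, 41, 28, 11, 19, 18, 6, 15]
Tree (level-order array): [29, 12, 41, 11, 28, None, None, 6, None, 19, None, None, None, 18, None, 15]
In a BST, the LCA of p=11, q=28 is the first node v on the
root-to-leaf path with p <= v <= q (go left if both < v, right if both > v).
Walk from root:
  at 29: both 11 and 28 < 29, go left
  at 12: 11 <= 12 <= 28, this is the LCA
LCA = 12


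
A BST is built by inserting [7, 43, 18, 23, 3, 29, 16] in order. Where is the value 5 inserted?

Starting tree (level order): [7, 3, 43, None, None, 18, None, 16, 23, None, None, None, 29]
Insertion path: 7 -> 3
Result: insert 5 as right child of 3
Final tree (level order): [7, 3, 43, None, 5, 18, None, None, None, 16, 23, None, None, None, 29]


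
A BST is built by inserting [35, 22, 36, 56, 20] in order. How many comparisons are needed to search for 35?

Search path for 35: 35
Found: True
Comparisons: 1


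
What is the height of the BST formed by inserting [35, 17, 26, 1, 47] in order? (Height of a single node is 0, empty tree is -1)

Insertion order: [35, 17, 26, 1, 47]
Tree (level-order array): [35, 17, 47, 1, 26]
Compute height bottom-up (empty subtree = -1):
  height(1) = 1 + max(-1, -1) = 0
  height(26) = 1 + max(-1, -1) = 0
  height(17) = 1 + max(0, 0) = 1
  height(47) = 1 + max(-1, -1) = 0
  height(35) = 1 + max(1, 0) = 2
Height = 2


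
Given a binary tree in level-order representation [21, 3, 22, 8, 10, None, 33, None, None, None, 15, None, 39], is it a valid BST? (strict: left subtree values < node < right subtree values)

Level-order array: [21, 3, 22, 8, 10, None, 33, None, None, None, 15, None, 39]
Validate using subtree bounds (lo, hi): at each node, require lo < value < hi,
then recurse left with hi=value and right with lo=value.
Preorder trace (stopping at first violation):
  at node 21 with bounds (-inf, +inf): OK
  at node 3 with bounds (-inf, 21): OK
  at node 8 with bounds (-inf, 3): VIOLATION
Node 8 violates its bound: not (-inf < 8 < 3).
Result: Not a valid BST


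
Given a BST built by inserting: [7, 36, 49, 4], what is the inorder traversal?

Tree insertion order: [7, 36, 49, 4]
Tree (level-order array): [7, 4, 36, None, None, None, 49]
Inorder traversal: [4, 7, 36, 49]


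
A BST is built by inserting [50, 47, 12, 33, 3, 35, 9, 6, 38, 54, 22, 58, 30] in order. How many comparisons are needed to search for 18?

Search path for 18: 50 -> 47 -> 12 -> 33 -> 22
Found: False
Comparisons: 5


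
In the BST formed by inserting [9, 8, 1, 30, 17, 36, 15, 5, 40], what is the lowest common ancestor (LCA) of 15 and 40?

Tree insertion order: [9, 8, 1, 30, 17, 36, 15, 5, 40]
Tree (level-order array): [9, 8, 30, 1, None, 17, 36, None, 5, 15, None, None, 40]
In a BST, the LCA of p=15, q=40 is the first node v on the
root-to-leaf path with p <= v <= q (go left if both < v, right if both > v).
Walk from root:
  at 9: both 15 and 40 > 9, go right
  at 30: 15 <= 30 <= 40, this is the LCA
LCA = 30


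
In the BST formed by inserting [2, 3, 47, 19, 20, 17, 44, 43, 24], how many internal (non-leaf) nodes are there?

Tree built from: [2, 3, 47, 19, 20, 17, 44, 43, 24]
Tree (level-order array): [2, None, 3, None, 47, 19, None, 17, 20, None, None, None, 44, 43, None, 24]
Rule: An internal node has at least one child.
Per-node child counts:
  node 2: 1 child(ren)
  node 3: 1 child(ren)
  node 47: 1 child(ren)
  node 19: 2 child(ren)
  node 17: 0 child(ren)
  node 20: 1 child(ren)
  node 44: 1 child(ren)
  node 43: 1 child(ren)
  node 24: 0 child(ren)
Matching nodes: [2, 3, 47, 19, 20, 44, 43]
Count of internal (non-leaf) nodes: 7


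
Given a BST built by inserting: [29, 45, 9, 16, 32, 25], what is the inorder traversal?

Tree insertion order: [29, 45, 9, 16, 32, 25]
Tree (level-order array): [29, 9, 45, None, 16, 32, None, None, 25]
Inorder traversal: [9, 16, 25, 29, 32, 45]


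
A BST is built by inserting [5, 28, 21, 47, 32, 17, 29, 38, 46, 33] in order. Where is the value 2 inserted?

Starting tree (level order): [5, None, 28, 21, 47, 17, None, 32, None, None, None, 29, 38, None, None, 33, 46]
Insertion path: 5
Result: insert 2 as left child of 5
Final tree (level order): [5, 2, 28, None, None, 21, 47, 17, None, 32, None, None, None, 29, 38, None, None, 33, 46]


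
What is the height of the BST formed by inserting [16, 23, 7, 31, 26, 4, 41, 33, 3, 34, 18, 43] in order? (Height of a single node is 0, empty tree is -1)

Insertion order: [16, 23, 7, 31, 26, 4, 41, 33, 3, 34, 18, 43]
Tree (level-order array): [16, 7, 23, 4, None, 18, 31, 3, None, None, None, 26, 41, None, None, None, None, 33, 43, None, 34]
Compute height bottom-up (empty subtree = -1):
  height(3) = 1 + max(-1, -1) = 0
  height(4) = 1 + max(0, -1) = 1
  height(7) = 1 + max(1, -1) = 2
  height(18) = 1 + max(-1, -1) = 0
  height(26) = 1 + max(-1, -1) = 0
  height(34) = 1 + max(-1, -1) = 0
  height(33) = 1 + max(-1, 0) = 1
  height(43) = 1 + max(-1, -1) = 0
  height(41) = 1 + max(1, 0) = 2
  height(31) = 1 + max(0, 2) = 3
  height(23) = 1 + max(0, 3) = 4
  height(16) = 1 + max(2, 4) = 5
Height = 5


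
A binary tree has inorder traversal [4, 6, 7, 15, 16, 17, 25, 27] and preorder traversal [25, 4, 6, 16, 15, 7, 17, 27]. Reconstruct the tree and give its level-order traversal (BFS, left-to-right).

Inorder:  [4, 6, 7, 15, 16, 17, 25, 27]
Preorder: [25, 4, 6, 16, 15, 7, 17, 27]
Algorithm: preorder visits root first, so consume preorder in order;
for each root, split the current inorder slice at that value into
left-subtree inorder and right-subtree inorder, then recurse.
Recursive splits:
  root=25; inorder splits into left=[4, 6, 7, 15, 16, 17], right=[27]
  root=4; inorder splits into left=[], right=[6, 7, 15, 16, 17]
  root=6; inorder splits into left=[], right=[7, 15, 16, 17]
  root=16; inorder splits into left=[7, 15], right=[17]
  root=15; inorder splits into left=[7], right=[]
  root=7; inorder splits into left=[], right=[]
  root=17; inorder splits into left=[], right=[]
  root=27; inorder splits into left=[], right=[]
Reconstructed level-order: [25, 4, 27, 6, 16, 15, 17, 7]


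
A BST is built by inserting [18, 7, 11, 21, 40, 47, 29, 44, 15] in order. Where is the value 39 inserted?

Starting tree (level order): [18, 7, 21, None, 11, None, 40, None, 15, 29, 47, None, None, None, None, 44]
Insertion path: 18 -> 21 -> 40 -> 29
Result: insert 39 as right child of 29
Final tree (level order): [18, 7, 21, None, 11, None, 40, None, 15, 29, 47, None, None, None, 39, 44]


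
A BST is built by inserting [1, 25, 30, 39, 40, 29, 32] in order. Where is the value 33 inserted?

Starting tree (level order): [1, None, 25, None, 30, 29, 39, None, None, 32, 40]
Insertion path: 1 -> 25 -> 30 -> 39 -> 32
Result: insert 33 as right child of 32
Final tree (level order): [1, None, 25, None, 30, 29, 39, None, None, 32, 40, None, 33]


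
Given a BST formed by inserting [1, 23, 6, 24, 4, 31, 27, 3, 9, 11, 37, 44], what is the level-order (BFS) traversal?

Tree insertion order: [1, 23, 6, 24, 4, 31, 27, 3, 9, 11, 37, 44]
Tree (level-order array): [1, None, 23, 6, 24, 4, 9, None, 31, 3, None, None, 11, 27, 37, None, None, None, None, None, None, None, 44]
BFS from the root, enqueuing left then right child of each popped node:
  queue [1] -> pop 1, enqueue [23], visited so far: [1]
  queue [23] -> pop 23, enqueue [6, 24], visited so far: [1, 23]
  queue [6, 24] -> pop 6, enqueue [4, 9], visited so far: [1, 23, 6]
  queue [24, 4, 9] -> pop 24, enqueue [31], visited so far: [1, 23, 6, 24]
  queue [4, 9, 31] -> pop 4, enqueue [3], visited so far: [1, 23, 6, 24, 4]
  queue [9, 31, 3] -> pop 9, enqueue [11], visited so far: [1, 23, 6, 24, 4, 9]
  queue [31, 3, 11] -> pop 31, enqueue [27, 37], visited so far: [1, 23, 6, 24, 4, 9, 31]
  queue [3, 11, 27, 37] -> pop 3, enqueue [none], visited so far: [1, 23, 6, 24, 4, 9, 31, 3]
  queue [11, 27, 37] -> pop 11, enqueue [none], visited so far: [1, 23, 6, 24, 4, 9, 31, 3, 11]
  queue [27, 37] -> pop 27, enqueue [none], visited so far: [1, 23, 6, 24, 4, 9, 31, 3, 11, 27]
  queue [37] -> pop 37, enqueue [44], visited so far: [1, 23, 6, 24, 4, 9, 31, 3, 11, 27, 37]
  queue [44] -> pop 44, enqueue [none], visited so far: [1, 23, 6, 24, 4, 9, 31, 3, 11, 27, 37, 44]
Result: [1, 23, 6, 24, 4, 9, 31, 3, 11, 27, 37, 44]


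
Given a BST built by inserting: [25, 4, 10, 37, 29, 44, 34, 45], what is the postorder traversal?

Tree insertion order: [25, 4, 10, 37, 29, 44, 34, 45]
Tree (level-order array): [25, 4, 37, None, 10, 29, 44, None, None, None, 34, None, 45]
Postorder traversal: [10, 4, 34, 29, 45, 44, 37, 25]


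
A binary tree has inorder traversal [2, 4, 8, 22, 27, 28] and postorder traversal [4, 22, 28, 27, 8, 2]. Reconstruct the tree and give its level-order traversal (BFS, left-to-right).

Inorder:   [2, 4, 8, 22, 27, 28]
Postorder: [4, 22, 28, 27, 8, 2]
Algorithm: postorder visits root last, so walk postorder right-to-left;
each value is the root of the current inorder slice — split it at that
value, recurse on the right subtree first, then the left.
Recursive splits:
  root=2; inorder splits into left=[], right=[4, 8, 22, 27, 28]
  root=8; inorder splits into left=[4], right=[22, 27, 28]
  root=27; inorder splits into left=[22], right=[28]
  root=28; inorder splits into left=[], right=[]
  root=22; inorder splits into left=[], right=[]
  root=4; inorder splits into left=[], right=[]
Reconstructed level-order: [2, 8, 4, 27, 22, 28]


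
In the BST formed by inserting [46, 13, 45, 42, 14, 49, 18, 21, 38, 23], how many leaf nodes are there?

Tree built from: [46, 13, 45, 42, 14, 49, 18, 21, 38, 23]
Tree (level-order array): [46, 13, 49, None, 45, None, None, 42, None, 14, None, None, 18, None, 21, None, 38, 23]
Rule: A leaf has 0 children.
Per-node child counts:
  node 46: 2 child(ren)
  node 13: 1 child(ren)
  node 45: 1 child(ren)
  node 42: 1 child(ren)
  node 14: 1 child(ren)
  node 18: 1 child(ren)
  node 21: 1 child(ren)
  node 38: 1 child(ren)
  node 23: 0 child(ren)
  node 49: 0 child(ren)
Matching nodes: [23, 49]
Count of leaf nodes: 2


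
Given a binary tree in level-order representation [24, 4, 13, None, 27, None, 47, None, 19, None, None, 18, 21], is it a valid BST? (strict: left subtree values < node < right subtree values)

Level-order array: [24, 4, 13, None, 27, None, 47, None, 19, None, None, 18, 21]
Validate using subtree bounds (lo, hi): at each node, require lo < value < hi,
then recurse left with hi=value and right with lo=value.
Preorder trace (stopping at first violation):
  at node 24 with bounds (-inf, +inf): OK
  at node 4 with bounds (-inf, 24): OK
  at node 27 with bounds (4, 24): VIOLATION
Node 27 violates its bound: not (4 < 27 < 24).
Result: Not a valid BST


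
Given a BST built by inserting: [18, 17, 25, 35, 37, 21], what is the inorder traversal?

Tree insertion order: [18, 17, 25, 35, 37, 21]
Tree (level-order array): [18, 17, 25, None, None, 21, 35, None, None, None, 37]
Inorder traversal: [17, 18, 21, 25, 35, 37]


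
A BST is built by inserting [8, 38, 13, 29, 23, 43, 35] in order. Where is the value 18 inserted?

Starting tree (level order): [8, None, 38, 13, 43, None, 29, None, None, 23, 35]
Insertion path: 8 -> 38 -> 13 -> 29 -> 23
Result: insert 18 as left child of 23
Final tree (level order): [8, None, 38, 13, 43, None, 29, None, None, 23, 35, 18]


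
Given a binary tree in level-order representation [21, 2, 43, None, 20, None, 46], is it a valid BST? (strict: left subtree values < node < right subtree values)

Level-order array: [21, 2, 43, None, 20, None, 46]
Validate using subtree bounds (lo, hi): at each node, require lo < value < hi,
then recurse left with hi=value and right with lo=value.
Preorder trace (stopping at first violation):
  at node 21 with bounds (-inf, +inf): OK
  at node 2 with bounds (-inf, 21): OK
  at node 20 with bounds (2, 21): OK
  at node 43 with bounds (21, +inf): OK
  at node 46 with bounds (43, +inf): OK
No violation found at any node.
Result: Valid BST


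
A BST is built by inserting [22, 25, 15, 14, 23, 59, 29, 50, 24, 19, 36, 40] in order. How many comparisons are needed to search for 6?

Search path for 6: 22 -> 15 -> 14
Found: False
Comparisons: 3


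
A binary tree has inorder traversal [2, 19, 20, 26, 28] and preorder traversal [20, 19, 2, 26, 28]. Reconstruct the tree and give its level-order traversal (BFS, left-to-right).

Inorder:  [2, 19, 20, 26, 28]
Preorder: [20, 19, 2, 26, 28]
Algorithm: preorder visits root first, so consume preorder in order;
for each root, split the current inorder slice at that value into
left-subtree inorder and right-subtree inorder, then recurse.
Recursive splits:
  root=20; inorder splits into left=[2, 19], right=[26, 28]
  root=19; inorder splits into left=[2], right=[]
  root=2; inorder splits into left=[], right=[]
  root=26; inorder splits into left=[], right=[28]
  root=28; inorder splits into left=[], right=[]
Reconstructed level-order: [20, 19, 26, 2, 28]


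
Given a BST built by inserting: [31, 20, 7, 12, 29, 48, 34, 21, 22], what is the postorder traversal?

Tree insertion order: [31, 20, 7, 12, 29, 48, 34, 21, 22]
Tree (level-order array): [31, 20, 48, 7, 29, 34, None, None, 12, 21, None, None, None, None, None, None, 22]
Postorder traversal: [12, 7, 22, 21, 29, 20, 34, 48, 31]


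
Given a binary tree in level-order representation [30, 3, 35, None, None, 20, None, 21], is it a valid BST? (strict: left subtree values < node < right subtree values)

Level-order array: [30, 3, 35, None, None, 20, None, 21]
Validate using subtree bounds (lo, hi): at each node, require lo < value < hi,
then recurse left with hi=value and right with lo=value.
Preorder trace (stopping at first violation):
  at node 30 with bounds (-inf, +inf): OK
  at node 3 with bounds (-inf, 30): OK
  at node 35 with bounds (30, +inf): OK
  at node 20 with bounds (30, 35): VIOLATION
Node 20 violates its bound: not (30 < 20 < 35).
Result: Not a valid BST


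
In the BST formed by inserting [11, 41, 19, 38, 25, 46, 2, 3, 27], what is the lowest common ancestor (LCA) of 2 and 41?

Tree insertion order: [11, 41, 19, 38, 25, 46, 2, 3, 27]
Tree (level-order array): [11, 2, 41, None, 3, 19, 46, None, None, None, 38, None, None, 25, None, None, 27]
In a BST, the LCA of p=2, q=41 is the first node v on the
root-to-leaf path with p <= v <= q (go left if both < v, right if both > v).
Walk from root:
  at 11: 2 <= 11 <= 41, this is the LCA
LCA = 11


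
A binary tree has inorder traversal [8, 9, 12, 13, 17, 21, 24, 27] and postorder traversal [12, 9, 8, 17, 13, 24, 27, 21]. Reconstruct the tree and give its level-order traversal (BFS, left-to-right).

Inorder:   [8, 9, 12, 13, 17, 21, 24, 27]
Postorder: [12, 9, 8, 17, 13, 24, 27, 21]
Algorithm: postorder visits root last, so walk postorder right-to-left;
each value is the root of the current inorder slice — split it at that
value, recurse on the right subtree first, then the left.
Recursive splits:
  root=21; inorder splits into left=[8, 9, 12, 13, 17], right=[24, 27]
  root=27; inorder splits into left=[24], right=[]
  root=24; inorder splits into left=[], right=[]
  root=13; inorder splits into left=[8, 9, 12], right=[17]
  root=17; inorder splits into left=[], right=[]
  root=8; inorder splits into left=[], right=[9, 12]
  root=9; inorder splits into left=[], right=[12]
  root=12; inorder splits into left=[], right=[]
Reconstructed level-order: [21, 13, 27, 8, 17, 24, 9, 12]


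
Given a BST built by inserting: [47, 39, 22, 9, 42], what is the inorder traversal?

Tree insertion order: [47, 39, 22, 9, 42]
Tree (level-order array): [47, 39, None, 22, 42, 9]
Inorder traversal: [9, 22, 39, 42, 47]


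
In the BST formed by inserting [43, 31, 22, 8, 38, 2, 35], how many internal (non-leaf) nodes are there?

Tree built from: [43, 31, 22, 8, 38, 2, 35]
Tree (level-order array): [43, 31, None, 22, 38, 8, None, 35, None, 2]
Rule: An internal node has at least one child.
Per-node child counts:
  node 43: 1 child(ren)
  node 31: 2 child(ren)
  node 22: 1 child(ren)
  node 8: 1 child(ren)
  node 2: 0 child(ren)
  node 38: 1 child(ren)
  node 35: 0 child(ren)
Matching nodes: [43, 31, 22, 8, 38]
Count of internal (non-leaf) nodes: 5


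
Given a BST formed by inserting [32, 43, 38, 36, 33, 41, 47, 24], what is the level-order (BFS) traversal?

Tree insertion order: [32, 43, 38, 36, 33, 41, 47, 24]
Tree (level-order array): [32, 24, 43, None, None, 38, 47, 36, 41, None, None, 33]
BFS from the root, enqueuing left then right child of each popped node:
  queue [32] -> pop 32, enqueue [24, 43], visited so far: [32]
  queue [24, 43] -> pop 24, enqueue [none], visited so far: [32, 24]
  queue [43] -> pop 43, enqueue [38, 47], visited so far: [32, 24, 43]
  queue [38, 47] -> pop 38, enqueue [36, 41], visited so far: [32, 24, 43, 38]
  queue [47, 36, 41] -> pop 47, enqueue [none], visited so far: [32, 24, 43, 38, 47]
  queue [36, 41] -> pop 36, enqueue [33], visited so far: [32, 24, 43, 38, 47, 36]
  queue [41, 33] -> pop 41, enqueue [none], visited so far: [32, 24, 43, 38, 47, 36, 41]
  queue [33] -> pop 33, enqueue [none], visited so far: [32, 24, 43, 38, 47, 36, 41, 33]
Result: [32, 24, 43, 38, 47, 36, 41, 33]


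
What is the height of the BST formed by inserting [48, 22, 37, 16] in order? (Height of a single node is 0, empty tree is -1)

Insertion order: [48, 22, 37, 16]
Tree (level-order array): [48, 22, None, 16, 37]
Compute height bottom-up (empty subtree = -1):
  height(16) = 1 + max(-1, -1) = 0
  height(37) = 1 + max(-1, -1) = 0
  height(22) = 1 + max(0, 0) = 1
  height(48) = 1 + max(1, -1) = 2
Height = 2


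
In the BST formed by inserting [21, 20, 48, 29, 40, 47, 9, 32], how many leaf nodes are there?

Tree built from: [21, 20, 48, 29, 40, 47, 9, 32]
Tree (level-order array): [21, 20, 48, 9, None, 29, None, None, None, None, 40, 32, 47]
Rule: A leaf has 0 children.
Per-node child counts:
  node 21: 2 child(ren)
  node 20: 1 child(ren)
  node 9: 0 child(ren)
  node 48: 1 child(ren)
  node 29: 1 child(ren)
  node 40: 2 child(ren)
  node 32: 0 child(ren)
  node 47: 0 child(ren)
Matching nodes: [9, 32, 47]
Count of leaf nodes: 3


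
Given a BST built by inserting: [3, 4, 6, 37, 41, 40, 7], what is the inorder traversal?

Tree insertion order: [3, 4, 6, 37, 41, 40, 7]
Tree (level-order array): [3, None, 4, None, 6, None, 37, 7, 41, None, None, 40]
Inorder traversal: [3, 4, 6, 7, 37, 40, 41]


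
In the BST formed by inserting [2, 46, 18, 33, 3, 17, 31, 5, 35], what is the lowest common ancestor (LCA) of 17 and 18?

Tree insertion order: [2, 46, 18, 33, 3, 17, 31, 5, 35]
Tree (level-order array): [2, None, 46, 18, None, 3, 33, None, 17, 31, 35, 5]
In a BST, the LCA of p=17, q=18 is the first node v on the
root-to-leaf path with p <= v <= q (go left if both < v, right if both > v).
Walk from root:
  at 2: both 17 and 18 > 2, go right
  at 46: both 17 and 18 < 46, go left
  at 18: 17 <= 18 <= 18, this is the LCA
LCA = 18


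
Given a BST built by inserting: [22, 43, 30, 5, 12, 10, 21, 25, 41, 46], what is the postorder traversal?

Tree insertion order: [22, 43, 30, 5, 12, 10, 21, 25, 41, 46]
Tree (level-order array): [22, 5, 43, None, 12, 30, 46, 10, 21, 25, 41]
Postorder traversal: [10, 21, 12, 5, 25, 41, 30, 46, 43, 22]


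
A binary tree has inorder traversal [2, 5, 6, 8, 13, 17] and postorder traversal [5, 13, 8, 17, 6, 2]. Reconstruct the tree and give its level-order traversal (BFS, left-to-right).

Inorder:   [2, 5, 6, 8, 13, 17]
Postorder: [5, 13, 8, 17, 6, 2]
Algorithm: postorder visits root last, so walk postorder right-to-left;
each value is the root of the current inorder slice — split it at that
value, recurse on the right subtree first, then the left.
Recursive splits:
  root=2; inorder splits into left=[], right=[5, 6, 8, 13, 17]
  root=6; inorder splits into left=[5], right=[8, 13, 17]
  root=17; inorder splits into left=[8, 13], right=[]
  root=8; inorder splits into left=[], right=[13]
  root=13; inorder splits into left=[], right=[]
  root=5; inorder splits into left=[], right=[]
Reconstructed level-order: [2, 6, 5, 17, 8, 13]


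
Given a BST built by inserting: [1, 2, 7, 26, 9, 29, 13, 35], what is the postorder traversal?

Tree insertion order: [1, 2, 7, 26, 9, 29, 13, 35]
Tree (level-order array): [1, None, 2, None, 7, None, 26, 9, 29, None, 13, None, 35]
Postorder traversal: [13, 9, 35, 29, 26, 7, 2, 1]


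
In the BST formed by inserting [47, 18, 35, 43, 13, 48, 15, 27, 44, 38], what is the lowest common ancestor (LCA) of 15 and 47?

Tree insertion order: [47, 18, 35, 43, 13, 48, 15, 27, 44, 38]
Tree (level-order array): [47, 18, 48, 13, 35, None, None, None, 15, 27, 43, None, None, None, None, 38, 44]
In a BST, the LCA of p=15, q=47 is the first node v on the
root-to-leaf path with p <= v <= q (go left if both < v, right if both > v).
Walk from root:
  at 47: 15 <= 47 <= 47, this is the LCA
LCA = 47


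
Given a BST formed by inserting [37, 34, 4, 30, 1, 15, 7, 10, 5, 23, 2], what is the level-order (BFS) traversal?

Tree insertion order: [37, 34, 4, 30, 1, 15, 7, 10, 5, 23, 2]
Tree (level-order array): [37, 34, None, 4, None, 1, 30, None, 2, 15, None, None, None, 7, 23, 5, 10]
BFS from the root, enqueuing left then right child of each popped node:
  queue [37] -> pop 37, enqueue [34], visited so far: [37]
  queue [34] -> pop 34, enqueue [4], visited so far: [37, 34]
  queue [4] -> pop 4, enqueue [1, 30], visited so far: [37, 34, 4]
  queue [1, 30] -> pop 1, enqueue [2], visited so far: [37, 34, 4, 1]
  queue [30, 2] -> pop 30, enqueue [15], visited so far: [37, 34, 4, 1, 30]
  queue [2, 15] -> pop 2, enqueue [none], visited so far: [37, 34, 4, 1, 30, 2]
  queue [15] -> pop 15, enqueue [7, 23], visited so far: [37, 34, 4, 1, 30, 2, 15]
  queue [7, 23] -> pop 7, enqueue [5, 10], visited so far: [37, 34, 4, 1, 30, 2, 15, 7]
  queue [23, 5, 10] -> pop 23, enqueue [none], visited so far: [37, 34, 4, 1, 30, 2, 15, 7, 23]
  queue [5, 10] -> pop 5, enqueue [none], visited so far: [37, 34, 4, 1, 30, 2, 15, 7, 23, 5]
  queue [10] -> pop 10, enqueue [none], visited so far: [37, 34, 4, 1, 30, 2, 15, 7, 23, 5, 10]
Result: [37, 34, 4, 1, 30, 2, 15, 7, 23, 5, 10]


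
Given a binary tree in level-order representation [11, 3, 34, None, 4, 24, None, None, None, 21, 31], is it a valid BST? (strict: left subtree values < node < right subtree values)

Level-order array: [11, 3, 34, None, 4, 24, None, None, None, 21, 31]
Validate using subtree bounds (lo, hi): at each node, require lo < value < hi,
then recurse left with hi=value and right with lo=value.
Preorder trace (stopping at first violation):
  at node 11 with bounds (-inf, +inf): OK
  at node 3 with bounds (-inf, 11): OK
  at node 4 with bounds (3, 11): OK
  at node 34 with bounds (11, +inf): OK
  at node 24 with bounds (11, 34): OK
  at node 21 with bounds (11, 24): OK
  at node 31 with bounds (24, 34): OK
No violation found at any node.
Result: Valid BST


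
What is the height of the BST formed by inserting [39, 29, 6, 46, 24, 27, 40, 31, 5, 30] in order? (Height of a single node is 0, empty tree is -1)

Insertion order: [39, 29, 6, 46, 24, 27, 40, 31, 5, 30]
Tree (level-order array): [39, 29, 46, 6, 31, 40, None, 5, 24, 30, None, None, None, None, None, None, 27]
Compute height bottom-up (empty subtree = -1):
  height(5) = 1 + max(-1, -1) = 0
  height(27) = 1 + max(-1, -1) = 0
  height(24) = 1 + max(-1, 0) = 1
  height(6) = 1 + max(0, 1) = 2
  height(30) = 1 + max(-1, -1) = 0
  height(31) = 1 + max(0, -1) = 1
  height(29) = 1 + max(2, 1) = 3
  height(40) = 1 + max(-1, -1) = 0
  height(46) = 1 + max(0, -1) = 1
  height(39) = 1 + max(3, 1) = 4
Height = 4


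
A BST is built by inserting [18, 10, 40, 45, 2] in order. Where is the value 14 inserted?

Starting tree (level order): [18, 10, 40, 2, None, None, 45]
Insertion path: 18 -> 10
Result: insert 14 as right child of 10
Final tree (level order): [18, 10, 40, 2, 14, None, 45]


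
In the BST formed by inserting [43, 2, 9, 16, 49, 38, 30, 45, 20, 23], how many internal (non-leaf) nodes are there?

Tree built from: [43, 2, 9, 16, 49, 38, 30, 45, 20, 23]
Tree (level-order array): [43, 2, 49, None, 9, 45, None, None, 16, None, None, None, 38, 30, None, 20, None, None, 23]
Rule: An internal node has at least one child.
Per-node child counts:
  node 43: 2 child(ren)
  node 2: 1 child(ren)
  node 9: 1 child(ren)
  node 16: 1 child(ren)
  node 38: 1 child(ren)
  node 30: 1 child(ren)
  node 20: 1 child(ren)
  node 23: 0 child(ren)
  node 49: 1 child(ren)
  node 45: 0 child(ren)
Matching nodes: [43, 2, 9, 16, 38, 30, 20, 49]
Count of internal (non-leaf) nodes: 8


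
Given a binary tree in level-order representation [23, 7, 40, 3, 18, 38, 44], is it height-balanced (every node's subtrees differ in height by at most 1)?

Tree (level-order array): [23, 7, 40, 3, 18, 38, 44]
Definition: a tree is height-balanced if, at every node, |h(left) - h(right)| <= 1 (empty subtree has height -1).
Bottom-up per-node check:
  node 3: h_left=-1, h_right=-1, diff=0 [OK], height=0
  node 18: h_left=-1, h_right=-1, diff=0 [OK], height=0
  node 7: h_left=0, h_right=0, diff=0 [OK], height=1
  node 38: h_left=-1, h_right=-1, diff=0 [OK], height=0
  node 44: h_left=-1, h_right=-1, diff=0 [OK], height=0
  node 40: h_left=0, h_right=0, diff=0 [OK], height=1
  node 23: h_left=1, h_right=1, diff=0 [OK], height=2
All nodes satisfy the balance condition.
Result: Balanced


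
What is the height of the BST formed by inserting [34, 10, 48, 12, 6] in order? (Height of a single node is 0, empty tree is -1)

Insertion order: [34, 10, 48, 12, 6]
Tree (level-order array): [34, 10, 48, 6, 12]
Compute height bottom-up (empty subtree = -1):
  height(6) = 1 + max(-1, -1) = 0
  height(12) = 1 + max(-1, -1) = 0
  height(10) = 1 + max(0, 0) = 1
  height(48) = 1 + max(-1, -1) = 0
  height(34) = 1 + max(1, 0) = 2
Height = 2


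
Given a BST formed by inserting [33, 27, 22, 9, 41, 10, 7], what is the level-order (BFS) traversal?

Tree insertion order: [33, 27, 22, 9, 41, 10, 7]
Tree (level-order array): [33, 27, 41, 22, None, None, None, 9, None, 7, 10]
BFS from the root, enqueuing left then right child of each popped node:
  queue [33] -> pop 33, enqueue [27, 41], visited so far: [33]
  queue [27, 41] -> pop 27, enqueue [22], visited so far: [33, 27]
  queue [41, 22] -> pop 41, enqueue [none], visited so far: [33, 27, 41]
  queue [22] -> pop 22, enqueue [9], visited so far: [33, 27, 41, 22]
  queue [9] -> pop 9, enqueue [7, 10], visited so far: [33, 27, 41, 22, 9]
  queue [7, 10] -> pop 7, enqueue [none], visited so far: [33, 27, 41, 22, 9, 7]
  queue [10] -> pop 10, enqueue [none], visited so far: [33, 27, 41, 22, 9, 7, 10]
Result: [33, 27, 41, 22, 9, 7, 10]


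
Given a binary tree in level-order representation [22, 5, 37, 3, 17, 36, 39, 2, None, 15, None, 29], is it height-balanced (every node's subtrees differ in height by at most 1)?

Tree (level-order array): [22, 5, 37, 3, 17, 36, 39, 2, None, 15, None, 29]
Definition: a tree is height-balanced if, at every node, |h(left) - h(right)| <= 1 (empty subtree has height -1).
Bottom-up per-node check:
  node 2: h_left=-1, h_right=-1, diff=0 [OK], height=0
  node 3: h_left=0, h_right=-1, diff=1 [OK], height=1
  node 15: h_left=-1, h_right=-1, diff=0 [OK], height=0
  node 17: h_left=0, h_right=-1, diff=1 [OK], height=1
  node 5: h_left=1, h_right=1, diff=0 [OK], height=2
  node 29: h_left=-1, h_right=-1, diff=0 [OK], height=0
  node 36: h_left=0, h_right=-1, diff=1 [OK], height=1
  node 39: h_left=-1, h_right=-1, diff=0 [OK], height=0
  node 37: h_left=1, h_right=0, diff=1 [OK], height=2
  node 22: h_left=2, h_right=2, diff=0 [OK], height=3
All nodes satisfy the balance condition.
Result: Balanced


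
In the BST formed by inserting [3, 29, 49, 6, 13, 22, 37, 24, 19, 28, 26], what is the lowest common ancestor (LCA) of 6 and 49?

Tree insertion order: [3, 29, 49, 6, 13, 22, 37, 24, 19, 28, 26]
Tree (level-order array): [3, None, 29, 6, 49, None, 13, 37, None, None, 22, None, None, 19, 24, None, None, None, 28, 26]
In a BST, the LCA of p=6, q=49 is the first node v on the
root-to-leaf path with p <= v <= q (go left if both < v, right if both > v).
Walk from root:
  at 3: both 6 and 49 > 3, go right
  at 29: 6 <= 29 <= 49, this is the LCA
LCA = 29
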